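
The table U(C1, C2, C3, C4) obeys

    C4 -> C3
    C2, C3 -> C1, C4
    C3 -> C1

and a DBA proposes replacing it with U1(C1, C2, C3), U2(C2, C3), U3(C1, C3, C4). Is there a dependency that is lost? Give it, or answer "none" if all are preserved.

C2, C3 -> C1, C4

Check C2, C3 → C1, C4: no single fragment contains all of {C1, C2, C3, C4}, and the restricted closure of {C2, C3} across the fragments never reaches {C1, C4}.
C4 → C3 is preserved.
C3 → C1 is preserved.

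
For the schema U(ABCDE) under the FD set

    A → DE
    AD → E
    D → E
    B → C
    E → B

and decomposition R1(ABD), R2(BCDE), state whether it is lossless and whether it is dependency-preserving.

Lossless test: (BD)⁺ = {BCDE}, which contains all of one fragment — lossless.
Dependency preservation: A → DE; AD → E are not contained in any single fragment, but the restricted closure of each left-hand side across the fragments still reaches the right-hand side; the remaining FDs each lie inside some fragment. All dependencies are preserved.

lossless and dependency-preserving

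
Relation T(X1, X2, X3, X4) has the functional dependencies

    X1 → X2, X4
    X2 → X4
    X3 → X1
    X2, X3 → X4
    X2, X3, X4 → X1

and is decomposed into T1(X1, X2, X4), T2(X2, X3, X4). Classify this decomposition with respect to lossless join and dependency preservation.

Lossless test: (X2, X4)⁺ = {X2, X4}, which is a superkey of neither fragment — lossy.
Dependency preservation: the restricted closure of {X3} across the fragments never reaches {X1}, so X3 → X1 cannot be enforced without a join — not preserved.

lossy and not dependency-preserving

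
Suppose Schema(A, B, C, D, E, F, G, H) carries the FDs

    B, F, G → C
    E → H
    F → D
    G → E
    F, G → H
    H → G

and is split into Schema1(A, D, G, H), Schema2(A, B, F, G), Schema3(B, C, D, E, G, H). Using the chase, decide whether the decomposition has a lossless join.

Chase test. Columns are A, B, C, D, E, F, G, H; row i has aⱼ where attribute j ∈ Schemai, else bᵢⱼ.
Initial tableau (one row per fragment):
  row 1: a1 b12 b13 a4 b15 b16 a7 a8
  row 2: a1 a2 b23 b24 b25 a6 a7 b28
  row 3: b31 a2 a3 a4 a5 b36 a7 a8
Rows 1 and 2 agree on G; apply G→E and equate their E entries.
Rows 1 and 3 agree on G; apply G→E and equate their E entries.
Rows 1 and 2 agree on E; apply E→H and equate their H entries.
No row becomes fully distinguished — the join is lossy.

No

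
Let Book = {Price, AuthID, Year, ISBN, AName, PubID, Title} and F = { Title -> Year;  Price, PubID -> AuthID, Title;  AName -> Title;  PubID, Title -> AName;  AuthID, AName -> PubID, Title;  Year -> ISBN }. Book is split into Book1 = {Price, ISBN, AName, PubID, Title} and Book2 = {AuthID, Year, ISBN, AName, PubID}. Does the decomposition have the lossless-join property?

No

Common attributes: Book1 ∩ Book2 = {ISBN, AName, PubID}.
Closure of {ISBN, AName, PubID}: AName → Title applies, adding Title; Title → Year applies, adding Year. So (ISBN, AName, PubID)⁺ = {Year, ISBN, AName, PubID, Title}.
The closure contains neither all of Book1 = {Price, ISBN, AName, PubID, Title} nor all of Book2 = {AuthID, Year, ISBN, AName, PubID}, so the common attributes are not a superkey of either fragment. The join is lossy.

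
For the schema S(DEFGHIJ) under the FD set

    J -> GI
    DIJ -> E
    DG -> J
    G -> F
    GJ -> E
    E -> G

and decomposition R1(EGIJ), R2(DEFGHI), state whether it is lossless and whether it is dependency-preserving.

lossy and not dependency-preserving

Lossless test: (EGI)⁺ = {EFGI}, which is a superkey of neither fragment — lossy.
Dependency preservation: the restricted closure of {DG} across the fragments never reaches {J}, so DG → J cannot be enforced without a join — not preserved.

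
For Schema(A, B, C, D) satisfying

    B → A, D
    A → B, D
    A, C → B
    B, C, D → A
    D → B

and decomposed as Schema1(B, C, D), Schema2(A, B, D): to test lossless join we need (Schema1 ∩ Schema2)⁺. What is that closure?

Schema1 ∩ Schema2 = {B, D}.
B → A, D applies, adding A
Closure: {A, B, D}.

A, B, D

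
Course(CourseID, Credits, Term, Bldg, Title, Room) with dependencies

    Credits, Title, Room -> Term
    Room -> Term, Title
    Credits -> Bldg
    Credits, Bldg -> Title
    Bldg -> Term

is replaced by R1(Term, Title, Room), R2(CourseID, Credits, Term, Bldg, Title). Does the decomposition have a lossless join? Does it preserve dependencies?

Lossless test: (Term, Title)⁺ = {Term, Title}, which is a superkey of neither fragment — lossy.
Dependency preservation: Credits, Title, Room → Term is not contained in any single fragment, but the restricted closure of its left-hand side across the fragments still reaches the right-hand side; the remaining FDs each lie inside some fragment. All dependencies are preserved.

lossy but dependency-preserving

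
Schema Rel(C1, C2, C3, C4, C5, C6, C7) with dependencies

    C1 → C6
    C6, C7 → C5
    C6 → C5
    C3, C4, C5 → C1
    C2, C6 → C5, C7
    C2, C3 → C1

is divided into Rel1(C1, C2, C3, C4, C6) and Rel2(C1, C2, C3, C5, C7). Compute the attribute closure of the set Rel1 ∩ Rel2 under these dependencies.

Rel1 ∩ Rel2 = {C1, C2, C3}.
C1 → C6 applies, adding C6
C6 → C5 applies, adding C5
C2, C6 → C5, C7 applies, adding C7
Closure: {C1, C2, C3, C5, C6, C7}.

C1, C2, C3, C5, C6, C7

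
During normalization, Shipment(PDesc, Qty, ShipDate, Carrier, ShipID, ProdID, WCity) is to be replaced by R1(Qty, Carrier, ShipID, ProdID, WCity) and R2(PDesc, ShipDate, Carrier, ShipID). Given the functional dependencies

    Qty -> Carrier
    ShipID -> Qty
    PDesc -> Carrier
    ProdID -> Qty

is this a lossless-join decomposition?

No

Common attributes: R1 ∩ R2 = {Carrier, ShipID}.
Closure of {Carrier, ShipID}: ShipID → Qty applies, adding Qty. So (Carrier, ShipID)⁺ = {Qty, Carrier, ShipID}.
The closure contains neither all of R1 = {Qty, Carrier, ShipID, ProdID, WCity} nor all of R2 = {PDesc, ShipDate, Carrier, ShipID}, so the common attributes are not a superkey of either fragment. The join is lossy.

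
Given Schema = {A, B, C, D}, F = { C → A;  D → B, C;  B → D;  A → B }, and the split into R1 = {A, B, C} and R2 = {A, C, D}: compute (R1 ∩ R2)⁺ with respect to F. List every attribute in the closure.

A, B, C, D

R1 ∩ R2 = {A, C}.
A → B applies, adding B
B → D applies, adding D
Closure: {A, B, C, D}.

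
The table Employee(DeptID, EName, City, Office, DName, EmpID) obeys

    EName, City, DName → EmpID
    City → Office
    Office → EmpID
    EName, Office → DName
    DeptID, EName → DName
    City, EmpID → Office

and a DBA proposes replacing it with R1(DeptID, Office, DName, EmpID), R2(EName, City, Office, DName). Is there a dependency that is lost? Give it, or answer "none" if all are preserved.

DeptID, EName → DName

Check DeptID, EName → DName: no single fragment contains all of {DeptID, EName, DName}, and the restricted closure of {DeptID, EName} across the fragments never reaches {DName}.
EName, City, DName → EmpID is preserved.
City → Office is preserved.
Office → EmpID is preserved.
EName, Office → DName is preserved.
City, EmpID → Office is preserved.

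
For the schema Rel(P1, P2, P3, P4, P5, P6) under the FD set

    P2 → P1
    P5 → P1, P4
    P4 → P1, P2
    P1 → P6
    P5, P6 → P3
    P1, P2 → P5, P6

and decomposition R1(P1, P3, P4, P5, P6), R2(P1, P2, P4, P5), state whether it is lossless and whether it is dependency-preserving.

lossless and dependency-preserving

Lossless test: (P1, P4, P5)⁺ = {P1, P2, P3, P4, P5, P6}, which contains all of one fragment — lossless.
Dependency preservation: P1, P2 → P5, P6 is not contained in any single fragment, but the restricted closure of its left-hand side across the fragments still reaches the right-hand side; the remaining FDs each lie inside some fragment. All dependencies are preserved.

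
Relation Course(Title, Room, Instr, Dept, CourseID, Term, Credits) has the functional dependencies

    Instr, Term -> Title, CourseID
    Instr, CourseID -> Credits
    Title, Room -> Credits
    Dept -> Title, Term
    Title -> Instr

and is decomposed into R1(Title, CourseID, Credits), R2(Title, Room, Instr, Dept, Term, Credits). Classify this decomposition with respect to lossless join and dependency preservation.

lossy and not dependency-preserving

Lossless test: (Title, Credits)⁺ = {Title, Instr, Credits}, which is a superkey of neither fragment — lossy.
Dependency preservation: the restricted closure of {Instr, Term} across the fragments never reaches {Title, CourseID}, so Instr, Term → Title, CourseID cannot be enforced without a join — not preserved.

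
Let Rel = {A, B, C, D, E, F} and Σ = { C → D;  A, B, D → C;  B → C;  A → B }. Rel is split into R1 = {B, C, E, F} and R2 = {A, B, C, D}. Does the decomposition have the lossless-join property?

Common attributes: R1 ∩ R2 = {B, C}.
Closure of {B, C}: C → D applies, adding D. So (B, C)⁺ = {B, C, D}.
The closure contains neither all of R1 = {B, C, E, F} nor all of R2 = {A, B, C, D}, so the common attributes are not a superkey of either fragment. The join is lossy.

No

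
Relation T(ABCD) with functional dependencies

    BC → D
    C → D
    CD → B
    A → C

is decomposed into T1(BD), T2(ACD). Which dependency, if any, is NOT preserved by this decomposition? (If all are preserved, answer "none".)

Check CD → B: no single fragment contains all of {BCD}, and the restricted closure of {CD} across the fragments never reaches {B}.
BC → D is preserved.
C → D is preserved.
A → C is preserved.

CD → B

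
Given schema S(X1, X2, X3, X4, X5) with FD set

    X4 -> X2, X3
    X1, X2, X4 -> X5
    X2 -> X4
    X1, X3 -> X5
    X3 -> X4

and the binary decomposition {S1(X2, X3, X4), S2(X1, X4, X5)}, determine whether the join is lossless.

Common attributes: S1 ∩ S2 = {X4}.
Closure of {X4}: X4 → X2, X3 applies, adding X2, X3. So (X4)⁺ = {X2, X3, X4}.
This closure contains every attribute of S1, so S1 ∩ S2 → S1. The join is lossless.

Yes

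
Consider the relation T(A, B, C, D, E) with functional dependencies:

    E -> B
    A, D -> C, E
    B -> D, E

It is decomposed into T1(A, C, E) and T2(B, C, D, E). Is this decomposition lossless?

Yes

Common attributes: T1 ∩ T2 = {C, E}.
Closure of {C, E}: E → B applies, adding B; B → D, E applies, adding D. So (C, E)⁺ = {B, C, D, E}.
This closure contains every attribute of T2, so T1 ∩ T2 → T2. The join is lossless.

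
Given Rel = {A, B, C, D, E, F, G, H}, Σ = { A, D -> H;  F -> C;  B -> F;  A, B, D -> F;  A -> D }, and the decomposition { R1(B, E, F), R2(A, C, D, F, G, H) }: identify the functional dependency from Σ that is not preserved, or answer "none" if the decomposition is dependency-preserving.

A, D → H lies within R2.
F → C lies within R2.
B → F lies within R1.
A, B, D → F: restricted closure across fragments reaches F.
A → D lies within R2.
Every dependency is enforceable on the fragments, so the decomposition is dependency-preserving.

none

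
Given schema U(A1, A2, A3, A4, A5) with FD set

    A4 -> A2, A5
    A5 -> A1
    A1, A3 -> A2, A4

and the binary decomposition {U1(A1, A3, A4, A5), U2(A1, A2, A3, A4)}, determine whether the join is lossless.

Yes

Common attributes: U1 ∩ U2 = {A1, A3, A4}.
Closure of {A1, A3, A4}: A4 → A2, A5 applies, adding A2, A5. So (A1, A3, A4)⁺ = {A1, A2, A3, A4, A5}.
This closure contains every attribute of U1, so U1 ∩ U2 → U1. The join is lossless.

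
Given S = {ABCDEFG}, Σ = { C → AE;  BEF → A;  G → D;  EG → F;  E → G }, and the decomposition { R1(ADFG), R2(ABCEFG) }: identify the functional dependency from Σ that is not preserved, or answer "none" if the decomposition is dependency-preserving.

C → AE lies within R2.
BEF → A lies within R2.
G → D lies within R1.
EG → F lies within R2.
E → G lies within R2.
Every dependency is enforceable on the fragments, so the decomposition is dependency-preserving.

none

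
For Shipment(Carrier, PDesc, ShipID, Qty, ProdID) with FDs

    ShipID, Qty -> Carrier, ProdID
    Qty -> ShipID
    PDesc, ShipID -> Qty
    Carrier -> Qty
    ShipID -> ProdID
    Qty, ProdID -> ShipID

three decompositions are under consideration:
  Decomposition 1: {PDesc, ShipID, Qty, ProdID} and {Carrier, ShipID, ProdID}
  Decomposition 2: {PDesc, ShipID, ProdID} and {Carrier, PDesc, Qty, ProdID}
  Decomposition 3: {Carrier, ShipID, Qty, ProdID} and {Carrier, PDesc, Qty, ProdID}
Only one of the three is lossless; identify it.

Decomposition 3

Decomposition 1: common = {ShipID, ProdID}, closure = {ShipID, ProdID} → lossy.
Decomposition 2: common = {PDesc, ProdID}, closure = {PDesc, ProdID} → lossy.
Decomposition 3: common = {Carrier, Qty, ProdID}, closure = {Carrier, ShipID, Qty, ProdID} → lossless.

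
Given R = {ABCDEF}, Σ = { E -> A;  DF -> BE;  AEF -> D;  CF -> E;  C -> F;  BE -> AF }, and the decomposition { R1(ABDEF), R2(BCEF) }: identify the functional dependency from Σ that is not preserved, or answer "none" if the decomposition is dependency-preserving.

none

E → A lies within R1.
DF → BE lies within R1.
AEF → D lies within R1.
CF → E lies within R2.
C → F lies within R2.
BE → AF lies within R1.
Every dependency is enforceable on the fragments, so the decomposition is dependency-preserving.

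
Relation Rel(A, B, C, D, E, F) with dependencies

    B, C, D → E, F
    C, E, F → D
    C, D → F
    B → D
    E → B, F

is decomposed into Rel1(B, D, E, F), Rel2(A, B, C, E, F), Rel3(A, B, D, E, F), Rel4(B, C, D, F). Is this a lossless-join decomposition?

Chase test. Columns are A, B, C, D, E, F; row i has aⱼ where attribute j ∈ Reli, else bᵢⱼ.
Initial tableau (one row per fragment):
  row 1: b11 a2 b13 a4 a5 a6
  row 2: a1 a2 a3 b24 a5 a6
  row 3: a1 a2 b33 a4 a5 a6
  row 4: b41 a2 a3 a4 b45 a6
Rows 1 and 2 agree on B; apply B→D and equate their D entries.
Rows 2 and 4 agree on B, C, D; apply B, C, D→E, F and equate their E, F entries.
Row 2 is now all distinguished symbols — the join is lossless.

Yes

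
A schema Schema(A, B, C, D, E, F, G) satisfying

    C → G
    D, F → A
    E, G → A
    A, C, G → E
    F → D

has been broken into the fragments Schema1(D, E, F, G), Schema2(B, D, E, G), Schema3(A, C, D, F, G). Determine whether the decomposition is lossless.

No

Chase test. Columns are A, B, C, D, E, F, G; row i has aⱼ where attribute j ∈ Schemai, else bᵢⱼ.
Initial tableau (one row per fragment):
  row 1: b11 b12 b13 a4 a5 a6 a7
  row 2: b21 a2 b23 a4 a5 b26 a7
  row 3: a1 b32 a3 a4 b35 a6 a7
Rows 1 and 3 agree on D, F; apply D, F→A and equate their A entries.
Rows 1 and 2 agree on E, G; apply E, G→A and equate their A entries.
No row becomes fully distinguished — the join is lossy.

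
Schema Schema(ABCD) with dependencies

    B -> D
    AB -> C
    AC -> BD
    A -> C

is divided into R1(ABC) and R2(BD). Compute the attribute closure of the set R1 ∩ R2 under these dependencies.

R1 ∩ R2 = {B}.
B → D applies, adding D
Closure: {BD}.

BD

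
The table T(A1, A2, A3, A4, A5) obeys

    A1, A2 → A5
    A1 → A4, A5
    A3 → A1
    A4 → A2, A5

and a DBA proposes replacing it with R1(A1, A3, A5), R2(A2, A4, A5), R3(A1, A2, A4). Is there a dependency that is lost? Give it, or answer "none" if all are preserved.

none

A1, A2 → A5: restricted closure across fragments reaches A5.
A1 → A4, A5: restricted closure across fragments reaches A4, A5.
A3 → A1 lies within R1.
A4 → A2, A5 lies within R2.
Every dependency is enforceable on the fragments, so the decomposition is dependency-preserving.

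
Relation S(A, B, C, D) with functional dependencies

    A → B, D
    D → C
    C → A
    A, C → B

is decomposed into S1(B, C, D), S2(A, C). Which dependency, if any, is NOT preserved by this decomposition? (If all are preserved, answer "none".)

A → B, D: restricted closure across fragments reaches B, D.
D → C lies within S1.
C → A lies within S2.
A, C → B: restricted closure across fragments reaches B.
Every dependency is enforceable on the fragments, so the decomposition is dependency-preserving.

none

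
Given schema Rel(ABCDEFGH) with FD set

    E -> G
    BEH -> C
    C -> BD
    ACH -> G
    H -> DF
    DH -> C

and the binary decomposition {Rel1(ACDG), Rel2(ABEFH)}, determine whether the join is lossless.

No

Common attributes: Rel1 ∩ Rel2 = {A}.
No dependency enlarges {A}, so (A)⁺ = {A}.
The closure contains neither all of Rel1 = {ACDG} nor all of Rel2 = {ABEFH}, so the common attributes are not a superkey of either fragment. The join is lossy.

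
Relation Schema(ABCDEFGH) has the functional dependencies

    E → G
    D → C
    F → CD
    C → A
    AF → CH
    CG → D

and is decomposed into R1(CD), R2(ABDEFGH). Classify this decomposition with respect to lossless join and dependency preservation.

Lossless test: (D)⁺ = {ACD}, which contains all of one fragment — lossless.
Dependency preservation: the restricted closure of {C} across the fragments never reaches {A}, so C → A cannot be enforced without a join — not preserved.

lossless but not dependency-preserving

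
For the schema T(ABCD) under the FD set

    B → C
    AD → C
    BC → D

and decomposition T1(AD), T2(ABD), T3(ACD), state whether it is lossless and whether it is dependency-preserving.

lossless but not dependency-preserving

Lossless test (chase): Rows 1 and 2 agree on AD; apply AD→C and equate their C entries. Rows 1 and 3 agree on AD; apply AD→C and equate their C entries. Row 2 is now all distinguished symbols — the join is lossless.
Dependency preservation: the restricted closure of {B} across the fragments never reaches {C}, so B → C cannot be enforced without a join — not preserved.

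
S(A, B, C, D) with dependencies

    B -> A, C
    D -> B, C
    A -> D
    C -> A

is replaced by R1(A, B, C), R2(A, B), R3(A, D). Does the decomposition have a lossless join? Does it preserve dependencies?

Lossless test (chase): Rows 1 and 2 agree on B; apply B→A, C and equate their A, C entries. Rows 1 and 2 agree on A; apply A→D and equate their D entries. Rows 1 and 3 agree on A; apply A→D and equate their D entries. Rows 1 and 3 agree on D; apply D→B, C and equate their B, C entries. Row 1 is now all distinguished symbols — the join is lossless.
Dependency preservation: D → B, C is not contained in any single fragment, but the restricted closure of its left-hand side across the fragments still reaches the right-hand side; the remaining FDs each lie inside some fragment. All dependencies are preserved.

lossless and dependency-preserving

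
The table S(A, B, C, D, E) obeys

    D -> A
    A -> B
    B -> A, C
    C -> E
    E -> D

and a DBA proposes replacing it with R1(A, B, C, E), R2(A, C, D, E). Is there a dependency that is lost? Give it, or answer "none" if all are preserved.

D → A lies within R2.
A → B lies within R1.
B → A, C lies within R1.
C → E lies within R1.
E → D lies within R2.
Every dependency is enforceable on the fragments, so the decomposition is dependency-preserving.

none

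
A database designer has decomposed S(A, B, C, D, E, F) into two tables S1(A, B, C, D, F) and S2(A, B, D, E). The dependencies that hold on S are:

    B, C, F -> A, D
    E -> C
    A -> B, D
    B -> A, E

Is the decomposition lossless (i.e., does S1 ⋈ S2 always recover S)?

Yes

Common attributes: S1 ∩ S2 = {A, B, D}.
Closure of {A, B, D}: B → A, E applies, adding E; E → C applies, adding C. So (A, B, D)⁺ = {A, B, C, D, E}.
This closure contains every attribute of S2, so S1 ∩ S2 → S2. The join is lossless.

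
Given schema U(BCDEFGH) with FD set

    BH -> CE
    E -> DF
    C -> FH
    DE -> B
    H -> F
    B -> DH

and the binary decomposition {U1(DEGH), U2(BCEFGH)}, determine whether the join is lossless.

Common attributes: U1 ∩ U2 = {EGH}.
Closure of {EGH}: E → DF applies, adding DF; DE → B applies, adding B; BH → CE applies, adding C. So (EGH)⁺ = {BCDEFGH}.
This closure contains every attribute of U1, so U1 ∩ U2 → U1. The join is lossless.

Yes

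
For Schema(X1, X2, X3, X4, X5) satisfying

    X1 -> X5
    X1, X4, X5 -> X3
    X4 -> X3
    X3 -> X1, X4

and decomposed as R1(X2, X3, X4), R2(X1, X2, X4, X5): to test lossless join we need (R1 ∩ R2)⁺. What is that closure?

X1, X2, X3, X4, X5

R1 ∩ R2 = {X2, X4}.
X4 → X3 applies, adding X3
X3 → X1, X4 applies, adding X1
X1 → X5 applies, adding X5
Closure: {X1, X2, X3, X4, X5}.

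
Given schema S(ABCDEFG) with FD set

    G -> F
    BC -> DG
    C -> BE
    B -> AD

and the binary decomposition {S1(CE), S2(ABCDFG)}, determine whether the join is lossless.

Common attributes: S1 ∩ S2 = {C}.
Closure of {C}: C → BE applies, adding BE; B → AD applies, adding AD; BC → DG applies, adding G; G → F applies, adding F. So (C)⁺ = {ABCDEFG}.
This closure contains every attribute of S1, so S1 ∩ S2 → S1. The join is lossless.

Yes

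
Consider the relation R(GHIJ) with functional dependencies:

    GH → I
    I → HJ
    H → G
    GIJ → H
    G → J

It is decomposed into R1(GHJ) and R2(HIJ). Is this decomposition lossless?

Common attributes: R1 ∩ R2 = {HJ}.
Closure of {HJ}: H → G applies, adding G; GH → I applies, adding I. So (HJ)⁺ = {GHIJ}.
This closure contains every attribute of R1, so R1 ∩ R2 → R1. The join is lossless.

Yes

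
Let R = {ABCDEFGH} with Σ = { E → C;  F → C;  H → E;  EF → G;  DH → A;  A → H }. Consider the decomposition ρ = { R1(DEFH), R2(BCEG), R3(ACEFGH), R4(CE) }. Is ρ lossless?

No

Chase test. Columns are ABCDEFGH; row i has aⱼ where attribute j ∈ Ri, else bᵢⱼ.
Initial tableau (one row per fragment):
  row 1: b11 b12 b13 a4 a5 a6 b17 a8
  row 2: b21 a2 a3 b24 a5 b26 a7 b28
  row 3: a1 b32 a3 b34 a5 a6 a7 a8
  row 4: b41 b42 a3 b44 a5 b46 b47 b48
Rows 1 and 2 agree on E; apply E→C and equate their C entries.
Rows 1 and 3 agree on EF; apply EF→G and equate their G entries.
No row becomes fully distinguished — the join is lossy.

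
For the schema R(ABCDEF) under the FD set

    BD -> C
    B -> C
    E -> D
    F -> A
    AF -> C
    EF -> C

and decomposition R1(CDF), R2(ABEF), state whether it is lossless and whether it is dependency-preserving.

lossy and not dependency-preserving

Lossless test: (F)⁺ = {ACF}, which is a superkey of neither fragment — lossy.
Dependency preservation: the restricted closure of {BD} across the fragments never reaches {C}, so BD → C cannot be enforced without a join — not preserved.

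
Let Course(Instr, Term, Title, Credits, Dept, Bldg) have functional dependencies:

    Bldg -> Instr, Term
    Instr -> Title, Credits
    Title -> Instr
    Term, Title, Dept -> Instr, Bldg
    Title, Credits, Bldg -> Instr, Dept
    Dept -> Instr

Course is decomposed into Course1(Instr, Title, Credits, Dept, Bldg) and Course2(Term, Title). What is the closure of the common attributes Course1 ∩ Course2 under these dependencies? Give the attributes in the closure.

Instr, Title, Credits

Course1 ∩ Course2 = {Title}.
Title → Instr applies, adding Instr
Instr → Title, Credits applies, adding Credits
Closure: {Instr, Title, Credits}.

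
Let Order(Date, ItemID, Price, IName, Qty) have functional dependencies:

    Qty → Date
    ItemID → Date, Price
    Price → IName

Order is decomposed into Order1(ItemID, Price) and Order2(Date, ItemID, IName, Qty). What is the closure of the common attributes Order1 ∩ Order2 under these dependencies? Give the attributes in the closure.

Date, ItemID, Price, IName

Order1 ∩ Order2 = {ItemID}.
ItemID → Date, Price applies, adding Date, Price
Price → IName applies, adding IName
Closure: {Date, ItemID, Price, IName}.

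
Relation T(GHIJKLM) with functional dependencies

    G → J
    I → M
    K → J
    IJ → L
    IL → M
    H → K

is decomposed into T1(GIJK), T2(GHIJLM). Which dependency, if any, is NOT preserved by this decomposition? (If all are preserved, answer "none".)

H → K

Check H → K: no single fragment contains all of {HK}, and the restricted closure of {H} across the fragments never reaches {K}.
G → J is preserved.
I → M is preserved.
K → J is preserved.
IJ → L is preserved.
IL → M is preserved.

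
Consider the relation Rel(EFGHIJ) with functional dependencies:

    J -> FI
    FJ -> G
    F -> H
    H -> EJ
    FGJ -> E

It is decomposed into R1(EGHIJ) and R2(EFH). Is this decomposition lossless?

Yes

Common attributes: R1 ∩ R2 = {EH}.
Closure of {EH}: H → EJ applies, adding J; J → FI applies, adding FI; FJ → G applies, adding G. So (EH)⁺ = {EFGHIJ}.
This closure contains every attribute of R1, so R1 ∩ R2 → R1. The join is lossless.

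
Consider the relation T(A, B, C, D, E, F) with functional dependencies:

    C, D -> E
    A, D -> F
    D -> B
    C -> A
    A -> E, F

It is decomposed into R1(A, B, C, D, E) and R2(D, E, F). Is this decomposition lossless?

No

Common attributes: R1 ∩ R2 = {D, E}.
Closure of {D, E}: D → B applies, adding B. So (D, E)⁺ = {B, D, E}.
The closure contains neither all of R1 = {A, B, C, D, E} nor all of R2 = {D, E, F}, so the common attributes are not a superkey of either fragment. The join is lossy.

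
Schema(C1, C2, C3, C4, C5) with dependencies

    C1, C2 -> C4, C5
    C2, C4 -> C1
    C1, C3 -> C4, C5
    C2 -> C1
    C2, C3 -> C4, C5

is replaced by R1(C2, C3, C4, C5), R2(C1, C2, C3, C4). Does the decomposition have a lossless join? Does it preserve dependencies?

lossless but not dependency-preserving

Lossless test: (C2, C3, C4)⁺ = {C1, C2, C3, C4, C5}, which contains all of one fragment — lossless.
Dependency preservation: the restricted closure of {C1, C3} across the fragments never reaches {C4, C5}, so C1, C3 → C4, C5 cannot be enforced without a join — not preserved.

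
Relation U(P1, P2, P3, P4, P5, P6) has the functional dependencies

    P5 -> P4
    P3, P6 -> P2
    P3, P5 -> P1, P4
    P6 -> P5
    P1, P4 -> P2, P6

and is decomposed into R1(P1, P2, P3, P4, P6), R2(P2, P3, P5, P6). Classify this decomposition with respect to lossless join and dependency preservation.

Lossless test: (P2, P3, P6)⁺ = {P1, P2, P3, P4, P5, P6}, which contains all of one fragment — lossless.
Dependency preservation: the restricted closure of {P5} across the fragments never reaches {P4}, so P5 → P4 cannot be enforced without a join — not preserved.

lossless but not dependency-preserving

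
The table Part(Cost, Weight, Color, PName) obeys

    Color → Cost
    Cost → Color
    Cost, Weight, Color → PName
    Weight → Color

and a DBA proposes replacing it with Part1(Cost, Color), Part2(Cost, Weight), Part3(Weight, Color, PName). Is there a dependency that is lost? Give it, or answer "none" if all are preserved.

Color → Cost lies within Part1.
Cost → Color lies within Part1.
Cost, Weight, Color → PName: restricted closure across fragments reaches PName.
Weight → Color lies within Part3.
Every dependency is enforceable on the fragments, so the decomposition is dependency-preserving.

none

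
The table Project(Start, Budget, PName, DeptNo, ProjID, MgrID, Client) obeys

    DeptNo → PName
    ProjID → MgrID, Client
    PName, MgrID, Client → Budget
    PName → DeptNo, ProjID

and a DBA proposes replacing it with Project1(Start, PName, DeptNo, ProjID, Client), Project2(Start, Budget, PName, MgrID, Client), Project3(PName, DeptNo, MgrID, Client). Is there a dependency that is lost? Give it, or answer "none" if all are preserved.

ProjID → MgrID, Client

Check ProjID → MgrID, Client: no single fragment contains all of {ProjID, MgrID, Client}, and the restricted closure of {ProjID} across the fragments never reaches {MgrID, Client}.
DeptNo → PName is preserved.
PName, MgrID, Client → Budget is preserved.
PName → DeptNo, ProjID is preserved.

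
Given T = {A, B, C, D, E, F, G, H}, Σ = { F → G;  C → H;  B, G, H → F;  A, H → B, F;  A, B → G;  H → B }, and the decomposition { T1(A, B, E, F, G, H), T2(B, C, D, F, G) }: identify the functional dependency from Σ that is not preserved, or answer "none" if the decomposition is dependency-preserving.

Check C → H: no single fragment contains all of {C, H}, and the restricted closure of {C} across the fragments never reaches {H}.
F → G is preserved.
B, G, H → F is preserved.
A, H → B, F is preserved.
A, B → G is preserved.
H → B is preserved.

C → H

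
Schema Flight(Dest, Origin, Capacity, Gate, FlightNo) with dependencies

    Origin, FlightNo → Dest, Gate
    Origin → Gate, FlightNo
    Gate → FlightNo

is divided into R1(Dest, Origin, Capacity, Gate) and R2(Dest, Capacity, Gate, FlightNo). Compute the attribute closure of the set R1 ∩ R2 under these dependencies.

Dest, Capacity, Gate, FlightNo

R1 ∩ R2 = {Dest, Capacity, Gate}.
Gate → FlightNo applies, adding FlightNo
Closure: {Dest, Capacity, Gate, FlightNo}.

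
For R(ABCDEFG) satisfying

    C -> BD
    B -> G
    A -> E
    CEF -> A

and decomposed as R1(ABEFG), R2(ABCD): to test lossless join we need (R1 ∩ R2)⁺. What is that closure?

R1 ∩ R2 = {AB}.
B → G applies, adding G
A → E applies, adding E
Closure: {ABEG}.

ABEG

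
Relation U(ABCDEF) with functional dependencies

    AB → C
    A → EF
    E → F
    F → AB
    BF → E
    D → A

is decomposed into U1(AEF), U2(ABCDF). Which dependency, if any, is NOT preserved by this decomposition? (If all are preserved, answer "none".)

AB → C lies within U2.
A → EF lies within U1.
E → F lies within U1.
F → AB lies within U2.
BF → E: restricted closure across fragments reaches E.
D → A lies within U2.
Every dependency is enforceable on the fragments, so the decomposition is dependency-preserving.

none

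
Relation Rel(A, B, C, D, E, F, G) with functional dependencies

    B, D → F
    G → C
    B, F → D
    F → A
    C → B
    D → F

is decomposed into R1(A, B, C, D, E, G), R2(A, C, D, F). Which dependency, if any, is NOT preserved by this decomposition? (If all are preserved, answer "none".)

B, F → D

Check B, F → D: no single fragment contains all of {B, D, F}, and the restricted closure of {B, F} across the fragments never reaches {D}.
B, D → F is preserved.
G → C is preserved.
F → A is preserved.
C → B is preserved.
D → F is preserved.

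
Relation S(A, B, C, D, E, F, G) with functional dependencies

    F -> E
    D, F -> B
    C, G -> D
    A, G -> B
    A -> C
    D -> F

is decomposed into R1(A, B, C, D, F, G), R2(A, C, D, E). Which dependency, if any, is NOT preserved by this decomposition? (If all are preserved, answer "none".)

F -> E

Check F → E: no single fragment contains all of {E, F}, and the restricted closure of {F} across the fragments never reaches {E}.
D, F → B is preserved.
C, G → D is preserved.
A, G → B is preserved.
A → C is preserved.
D → F is preserved.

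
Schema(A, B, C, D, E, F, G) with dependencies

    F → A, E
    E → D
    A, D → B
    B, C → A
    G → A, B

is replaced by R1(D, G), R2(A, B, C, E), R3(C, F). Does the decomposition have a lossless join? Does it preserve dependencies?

Lossless test (chase): applying each FD to every pair of rows produces no changes in the tableau, so no row becomes fully distinguished — the join is lossy.
Dependency preservation: the restricted closure of {F} across the fragments never reaches {A, E}, so F → A, E cannot be enforced without a join — not preserved.

lossy and not dependency-preserving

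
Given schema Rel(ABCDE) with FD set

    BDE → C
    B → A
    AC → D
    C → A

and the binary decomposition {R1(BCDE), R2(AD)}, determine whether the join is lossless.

Common attributes: R1 ∩ R2 = {D}.
No dependency enlarges {D}, so (D)⁺ = {D}.
The closure contains neither all of R1 = {BCDE} nor all of R2 = {AD}, so the common attributes are not a superkey of either fragment. The join is lossy.

No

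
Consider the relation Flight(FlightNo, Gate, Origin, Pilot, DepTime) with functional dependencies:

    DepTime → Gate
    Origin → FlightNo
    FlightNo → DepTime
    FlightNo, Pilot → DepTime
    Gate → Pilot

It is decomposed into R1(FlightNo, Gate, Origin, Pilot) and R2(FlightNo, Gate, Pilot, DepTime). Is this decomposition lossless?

Yes

Common attributes: R1 ∩ R2 = {FlightNo, Gate, Pilot}.
Closure of {FlightNo, Gate, Pilot}: FlightNo → DepTime applies, adding DepTime. So (FlightNo, Gate, Pilot)⁺ = {FlightNo, Gate, Pilot, DepTime}.
This closure contains every attribute of R2, so R1 ∩ R2 → R2. The join is lossless.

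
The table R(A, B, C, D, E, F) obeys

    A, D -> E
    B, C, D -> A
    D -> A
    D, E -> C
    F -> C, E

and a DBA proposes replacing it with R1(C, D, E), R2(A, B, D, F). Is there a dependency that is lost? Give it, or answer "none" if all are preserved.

F -> C, E

Check F → C, E: no single fragment contains all of {C, E, F}, and the restricted closure of {F} across the fragments never reaches {C, E}.
A, D → E is preserved.
B, C, D → A is preserved.
D → A is preserved.
D, E → C is preserved.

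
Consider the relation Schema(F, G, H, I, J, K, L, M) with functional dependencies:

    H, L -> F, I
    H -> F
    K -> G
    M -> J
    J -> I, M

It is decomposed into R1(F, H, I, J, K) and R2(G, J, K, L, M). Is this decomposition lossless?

Common attributes: R1 ∩ R2 = {J, K}.
Closure of {J, K}: K → G applies, adding G; J → I, M applies, adding I, M. So (J, K)⁺ = {G, I, J, K, M}.
The closure contains neither all of R1 = {F, H, I, J, K} nor all of R2 = {G, J, K, L, M}, so the common attributes are not a superkey of either fragment. The join is lossy.

No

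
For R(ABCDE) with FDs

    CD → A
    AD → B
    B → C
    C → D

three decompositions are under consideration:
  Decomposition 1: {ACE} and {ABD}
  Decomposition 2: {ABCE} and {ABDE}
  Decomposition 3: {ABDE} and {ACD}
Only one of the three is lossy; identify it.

Decomposition 1: common = {A}, closure = {A} → lossy.
Decomposition 2: common = {ABE}, closure = {ABCDE} → lossless.
Decomposition 3: common = {AD}, closure = {ABCD} → lossless.

Decomposition 1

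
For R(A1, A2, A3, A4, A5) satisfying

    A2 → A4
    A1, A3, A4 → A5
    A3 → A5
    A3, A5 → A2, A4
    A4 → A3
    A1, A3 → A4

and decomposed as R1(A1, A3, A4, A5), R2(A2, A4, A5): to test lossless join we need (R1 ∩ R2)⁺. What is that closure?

R1 ∩ R2 = {A4, A5}.
A4 → A3 applies, adding A3
A3, A5 → A2, A4 applies, adding A2
Closure: {A2, A3, A4, A5}.

A2, A3, A4, A5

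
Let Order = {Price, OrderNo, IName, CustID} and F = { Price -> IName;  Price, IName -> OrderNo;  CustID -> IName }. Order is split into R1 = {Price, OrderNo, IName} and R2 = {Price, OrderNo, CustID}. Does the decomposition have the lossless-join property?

Yes

Common attributes: R1 ∩ R2 = {Price, OrderNo}.
Closure of {Price, OrderNo}: Price → IName applies, adding IName. So (Price, OrderNo)⁺ = {Price, OrderNo, IName}.
This closure contains every attribute of R1, so R1 ∩ R2 → R1. The join is lossless.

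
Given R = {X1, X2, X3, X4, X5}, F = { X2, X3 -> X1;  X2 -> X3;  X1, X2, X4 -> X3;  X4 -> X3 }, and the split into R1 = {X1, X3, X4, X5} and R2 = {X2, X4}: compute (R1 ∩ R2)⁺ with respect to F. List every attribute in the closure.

R1 ∩ R2 = {X4}.
X4 → X3 applies, adding X3
Closure: {X3, X4}.

X3, X4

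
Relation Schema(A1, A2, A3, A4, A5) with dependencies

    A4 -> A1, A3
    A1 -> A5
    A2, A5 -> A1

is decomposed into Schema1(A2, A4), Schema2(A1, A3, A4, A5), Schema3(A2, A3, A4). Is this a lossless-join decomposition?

Chase test. Columns are A1, A2, A3, A4, A5; row i has aⱼ where attribute j ∈ Schemai, else bᵢⱼ.
Initial tableau (one row per fragment):
  row 1: b11 a2 b13 a4 b15
  row 2: a1 b22 a3 a4 a5
  row 3: b31 a2 a3 a4 b35
Rows 1 and 2 agree on A4; apply A4→A1, A3 and equate their A1, A3 entries.
Rows 1 and 3 agree on A4; apply A4→A1, A3 and equate their A1, A3 entries.
Rows 1 and 2 agree on A1; apply A1→A5 and equate their A5 entries.
Rows 1 and 3 agree on A1; apply A1→A5 and equate their A5 entries.
Row 1 is now all distinguished symbols — the join is lossless.

Yes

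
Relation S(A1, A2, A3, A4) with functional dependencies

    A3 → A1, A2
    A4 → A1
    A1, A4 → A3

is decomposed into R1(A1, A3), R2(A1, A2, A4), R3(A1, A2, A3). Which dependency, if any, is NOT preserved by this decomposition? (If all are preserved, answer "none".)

A1, A4 → A3

Check A1, A4 → A3: no single fragment contains all of {A1, A3, A4}, and the restricted closure of {A1, A4} across the fragments never reaches {A3}.
A3 → A1, A2 is preserved.
A4 → A1 is preserved.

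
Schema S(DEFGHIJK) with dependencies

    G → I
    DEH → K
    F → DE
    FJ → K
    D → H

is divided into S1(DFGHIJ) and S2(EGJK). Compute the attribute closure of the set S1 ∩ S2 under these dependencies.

S1 ∩ S2 = {GJ}.
G → I applies, adding I
Closure: {GIJ}.

GIJ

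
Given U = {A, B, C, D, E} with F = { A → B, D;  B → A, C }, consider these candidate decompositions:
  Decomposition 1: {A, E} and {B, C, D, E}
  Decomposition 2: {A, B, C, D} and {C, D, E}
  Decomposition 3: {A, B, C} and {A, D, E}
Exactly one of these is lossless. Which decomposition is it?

Decomposition 1: common = {E}, closure = {E} → lossy.
Decomposition 2: common = {C, D}, closure = {C, D} → lossy.
Decomposition 3: common = {A}, closure = {A, B, C, D} → lossless.

Decomposition 3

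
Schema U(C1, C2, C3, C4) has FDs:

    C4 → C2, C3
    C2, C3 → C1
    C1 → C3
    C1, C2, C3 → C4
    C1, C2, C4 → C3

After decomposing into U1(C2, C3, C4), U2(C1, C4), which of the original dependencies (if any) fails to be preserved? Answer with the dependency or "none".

C1 → C3

Check C1 → C3: no single fragment contains all of {C1, C3}, and the restricted closure of {C1} across the fragments never reaches {C3}.
C4 → C2, C3 is preserved.
C2, C3 → C1 is preserved.
C1, C2, C3 → C4 is preserved.
C1, C2, C4 → C3 is preserved.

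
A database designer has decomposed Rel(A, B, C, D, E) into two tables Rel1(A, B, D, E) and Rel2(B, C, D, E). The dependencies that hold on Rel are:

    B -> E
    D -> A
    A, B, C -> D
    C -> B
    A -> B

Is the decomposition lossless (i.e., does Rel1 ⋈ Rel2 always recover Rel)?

Yes

Common attributes: Rel1 ∩ Rel2 = {B, D, E}.
Closure of {B, D, E}: D → A applies, adding A. So (B, D, E)⁺ = {A, B, D, E}.
This closure contains every attribute of Rel1, so Rel1 ∩ Rel2 → Rel1. The join is lossless.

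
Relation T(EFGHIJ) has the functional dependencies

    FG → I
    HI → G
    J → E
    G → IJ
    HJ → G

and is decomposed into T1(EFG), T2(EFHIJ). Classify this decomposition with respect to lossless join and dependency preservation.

lossy and not dependency-preserving

Lossless test: (EF)⁺ = {EF}, which is a superkey of neither fragment — lossy.
Dependency preservation: the restricted closure of {FG} across the fragments never reaches {I}, so FG → I cannot be enforced without a join — not preserved.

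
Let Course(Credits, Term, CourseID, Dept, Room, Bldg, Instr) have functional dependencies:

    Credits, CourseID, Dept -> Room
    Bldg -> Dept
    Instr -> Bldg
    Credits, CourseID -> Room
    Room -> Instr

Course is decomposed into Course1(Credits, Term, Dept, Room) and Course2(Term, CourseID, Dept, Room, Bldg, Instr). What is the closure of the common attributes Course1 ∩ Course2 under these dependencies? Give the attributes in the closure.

Course1 ∩ Course2 = {Term, Dept, Room}.
Room → Instr applies, adding Instr
Instr → Bldg applies, adding Bldg
Closure: {Term, Dept, Room, Bldg, Instr}.

Term, Dept, Room, Bldg, Instr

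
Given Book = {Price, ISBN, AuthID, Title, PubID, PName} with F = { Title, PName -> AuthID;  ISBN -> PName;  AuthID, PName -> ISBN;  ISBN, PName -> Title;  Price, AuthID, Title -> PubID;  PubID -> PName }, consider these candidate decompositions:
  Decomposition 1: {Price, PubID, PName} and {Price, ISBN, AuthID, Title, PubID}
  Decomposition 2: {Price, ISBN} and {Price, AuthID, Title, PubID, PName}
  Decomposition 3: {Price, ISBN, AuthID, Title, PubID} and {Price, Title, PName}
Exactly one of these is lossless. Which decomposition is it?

Decomposition 1: common = {Price, PubID}, closure = {Price, PubID, PName} → lossless.
Decomposition 2: common = {Price}, closure = {Price} → lossy.
Decomposition 3: common = {Price, Title}, closure = {Price, Title} → lossy.

Decomposition 1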